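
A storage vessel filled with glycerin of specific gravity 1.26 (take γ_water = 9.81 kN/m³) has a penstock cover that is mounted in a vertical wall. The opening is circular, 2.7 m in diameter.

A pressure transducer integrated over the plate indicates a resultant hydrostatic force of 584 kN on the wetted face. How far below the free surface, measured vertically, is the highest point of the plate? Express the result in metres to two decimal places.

d_top ≈ 6.90 m

γ = 1.26 × 9.81 = 12.3606 kN/m³.
A = π(1.35)² = 5.72555 m².
From F = γ·h_c·A, the centroid depth is h_c = 584/(12.3606 × 5.72555) = 8.25194 m.
The centroid is at the centre, 1.35 m below the top of the plate, so the highest point sits at h_top = 8.25194 − 1.35 = 6.90194 m below the surface.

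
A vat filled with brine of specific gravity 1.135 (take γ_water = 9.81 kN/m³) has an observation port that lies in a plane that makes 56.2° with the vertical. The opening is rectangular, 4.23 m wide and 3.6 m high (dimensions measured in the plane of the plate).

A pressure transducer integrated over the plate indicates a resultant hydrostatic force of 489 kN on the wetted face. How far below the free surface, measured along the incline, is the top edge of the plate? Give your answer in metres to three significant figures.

γ = 1.135 × 9.81 = 11.13435 kN/m³.
A = 4.23 × 3.6 = 15.228 m².
From F = γ·h_c·A, the centroid depth is h_c = 489/(11.13435 × 15.228) = 2.88404 m.
The plate makes 56.2° with the vertical, i.e. θ = 90° − 56.2° = 33.8° to the horizontal. Measuring y along the incline from the free-surface line, vertical depth h = y·sinθ with sinθ = 0.556296.
Along the incline, y_c = h_c/sinθ = 2.88404/0.556296 = 5.18436 m.
The centroid lies 3.6/2 = 1.8 m below the top edge, so the top edge sits at y_top = 5.18436 − 1.8 = 3.38436 m along the incline.

y_top ≈ 3.38 m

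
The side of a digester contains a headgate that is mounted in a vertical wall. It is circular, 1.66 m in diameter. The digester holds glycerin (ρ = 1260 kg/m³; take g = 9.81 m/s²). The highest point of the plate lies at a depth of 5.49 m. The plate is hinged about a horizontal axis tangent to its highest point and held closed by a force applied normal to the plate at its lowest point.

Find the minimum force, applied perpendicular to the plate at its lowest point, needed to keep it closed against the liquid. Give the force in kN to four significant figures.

P ≈ 87.31 kN

γ = ρg = 1260 × 9.81 / 1000 = 12.3606 kN/m³.
The centroid is at the centre, 0.83 m below the top of the plate, so the centroid depth is h_c = 5.49 + 0.83 = 6.32 m.
A = π(0.83)² = 2.16424 m².
Resultant F = γ·h_c·A = 12.3606 × 6.32 × 2.16424 = 169.068 kN.
I_c = πr⁴/4 = π × 0.83⁴/4 = 0.372737 m⁴.
Centre of pressure: y_p = y_c + I_c/(y_c·A) = 6.32 + 0.372737/(6.32 × 2.16424) = 6.32 + 0.0272508 = 6.34725 m along the plane.
The resultant acts 0.83 + 0.0272508 = 0.857251 m (along the plate) below the hinge at the top edge, so the moment about the hinge is M = F × 0.857251 = 169.068 × 0.857251 = 144.934 kN·m.
A normal force at the bottom, 1.66 m from the hinge, must supply this moment: P = 144.934/1.66 = 87.3096 kN.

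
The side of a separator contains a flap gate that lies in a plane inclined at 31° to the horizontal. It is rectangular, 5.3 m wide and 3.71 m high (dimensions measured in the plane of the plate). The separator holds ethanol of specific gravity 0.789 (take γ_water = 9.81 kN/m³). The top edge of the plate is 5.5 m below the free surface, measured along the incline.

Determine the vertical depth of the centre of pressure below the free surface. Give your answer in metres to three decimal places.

h_p = 3.868 m

γ = 0.789 × 9.81 = 7.74009 kN/m³.
Let θ = 31° be the plate's angle to the horizontal; measure y along the incline from where the plane meets the free surface. Vertical depth h = y·sinθ with sinθ = 0.515038.
The centroid lies 3.71/2 = 1.855 m below the top edge, so y_c = 5.5 + 1.855 = 7.355 m and h_c = 7.355 × 0.515038 = 3.7881 m.
A = 5.3 × 3.71 = 19.663 m².
Resultant F = γ·h_c·A = 7.74009 × 3.7881 × 19.663 = 576.524 kN.
I_c = b·h³/12 = 5.3 × 3.71³/12 = 22.5536 m⁴.
Centre of pressure: y_p = y_c + I_c/(y_c·A) = 7.355 + 22.5536/(7.355 × 19.663) = 7.355 + 0.155949 = 7.51095 m along the plane.
Vertically, h_p = y_p·sinθ = 7.51095 × 0.515038 = 3.86842 m.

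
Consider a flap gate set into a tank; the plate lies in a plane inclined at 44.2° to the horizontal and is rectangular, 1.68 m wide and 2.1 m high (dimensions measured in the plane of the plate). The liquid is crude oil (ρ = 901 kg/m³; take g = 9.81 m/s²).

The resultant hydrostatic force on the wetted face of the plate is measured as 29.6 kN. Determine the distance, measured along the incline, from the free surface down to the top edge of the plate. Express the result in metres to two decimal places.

y_top ≈ 0.31 m

γ = ρg = 901 × 9.81 / 1000 = 8.83881 kN/m³.
A = 1.68 × 2.1 = 3.528 m².
From F = γ·h_c·A, the centroid depth is h_c = 29.6/(8.83881 × 3.528) = 0.949225 m.
Let θ = 44.2° be the plate's angle to the horizontal; measure y along the incline from where the plane meets the free surface. Vertical depth h = y·sinθ with sinθ = 0.697165.
Along the incline, y_c = h_c/sinθ = 0.949225/0.697165 = 1.36155 m.
The centroid lies 2.1/2 = 1.05 m below the top edge, so the top edge sits at y_top = 1.36155 − 1.05 = 0.31155 m along the incline.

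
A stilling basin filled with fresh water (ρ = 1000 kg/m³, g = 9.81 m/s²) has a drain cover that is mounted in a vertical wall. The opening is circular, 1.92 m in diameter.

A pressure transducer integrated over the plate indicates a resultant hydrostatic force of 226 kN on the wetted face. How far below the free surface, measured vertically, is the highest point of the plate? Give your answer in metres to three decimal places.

d_top ≈ 6.997 m

γ = ρg = 1000 × 9.81 = 9810 N/m³ = 9.81 kN/m³.
A = π(0.96)² = 2.89529 m².
From F = γ·h_c·A, the centroid depth is h_c = 226/(9.81 × 2.89529) = 7.95696 m.
The centroid is at the centre, 0.96 m below the top of the plate, so the highest point sits at h_top = 7.95696 − 0.96 = 6.99696 m below the surface.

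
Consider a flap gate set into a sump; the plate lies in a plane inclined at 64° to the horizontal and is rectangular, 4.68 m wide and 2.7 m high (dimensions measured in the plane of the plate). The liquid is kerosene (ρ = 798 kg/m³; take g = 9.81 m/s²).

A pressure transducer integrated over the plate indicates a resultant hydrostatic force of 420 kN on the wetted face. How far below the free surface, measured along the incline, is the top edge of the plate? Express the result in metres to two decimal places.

y_top ≈ 3.37 m

γ = ρg = 798 × 9.81 / 1000 = 7.82838 kN/m³.
A = 4.68 × 2.7 = 12.636 m².
From F = γ·h_c·A, the centroid depth is h_c = 420/(7.82838 × 12.636) = 4.24588 m.
Let θ = 64° be the plate's angle to the horizontal; measure y along the incline from where the plane meets the free surface. Vertical depth h = y·sinθ with sinθ = 0.898794.
Along the incline, y_c = h_c/sinθ = 4.24588/0.898794 = 4.72397 m.
The centroid lies 2.7/2 = 1.35 m below the top edge, so the top edge sits at y_top = 4.72397 − 1.35 = 3.37397 m along the incline.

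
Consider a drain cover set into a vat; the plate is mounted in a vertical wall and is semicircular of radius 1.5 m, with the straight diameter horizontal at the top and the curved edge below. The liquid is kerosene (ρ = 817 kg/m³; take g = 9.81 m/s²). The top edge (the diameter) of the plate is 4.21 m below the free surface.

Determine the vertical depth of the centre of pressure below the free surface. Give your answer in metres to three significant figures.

γ = ρg = 817 × 9.81 / 1000 = 8.01477 kN/m³.
The centroid of a semicircle lies 4r/(3π) = 0.63662 m from the diameter, here below the top edge, so the centroid depth is h_c = 4.21 + 0.63662 = 4.84662 m.
A = πr²/2 = π × 1.5²/2 = 3.53429 m².
Resultant F = γ·h_c·A = 8.01477 × 4.84662 × 3.53429 = 137.288 kN.
I_c = (π/8 − 8/(9π))·r⁴ = 0.109757 × 1.5⁴ = 0.555645 m⁴.
Centre of pressure: y_p = y_c + I_c/(y_c·A) = 4.84662 + 0.555645/(4.84662 × 3.53429) = 4.84662 + 0.0324382 = 4.87906 m along the plane.

h_p = 4.88 m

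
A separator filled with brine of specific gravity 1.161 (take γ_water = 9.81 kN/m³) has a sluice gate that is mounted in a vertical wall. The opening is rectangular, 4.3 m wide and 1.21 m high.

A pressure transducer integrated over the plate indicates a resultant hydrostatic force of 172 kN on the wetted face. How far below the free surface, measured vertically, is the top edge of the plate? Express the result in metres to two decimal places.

γ = 1.161 × 9.81 = 11.38941 kN/m³.
A = 4.3 × 1.21 = 5.203 m².
From F = γ·h_c·A, the centroid depth is h_c = 172/(11.38941 × 5.203) = 2.90251 m.
The centroid lies 1.21/2 = 0.605 m below the top edge, so the top edge sits at h_top = 2.90251 − 0.605 = 2.29751 m below the surface.

d_top ≈ 2.30 m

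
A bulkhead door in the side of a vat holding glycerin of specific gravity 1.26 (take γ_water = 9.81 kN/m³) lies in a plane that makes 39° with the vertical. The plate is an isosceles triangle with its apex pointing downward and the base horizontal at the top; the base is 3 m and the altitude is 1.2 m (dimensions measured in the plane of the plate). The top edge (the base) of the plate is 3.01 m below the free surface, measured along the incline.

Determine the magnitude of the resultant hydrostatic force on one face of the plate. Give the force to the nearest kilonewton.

F ≈ 59 kN

γ = 1.26 × 9.81 = 12.3606 kN/m³.
The plate makes 39° with the vertical, i.e. θ = 90° − 39° = 51° to the horizontal. Measuring y along the incline from the free-surface line, vertical depth h = y·sinθ with sinθ = 0.777146.
With the apex down, the centroid sits h/3 = 1.2/3 = 0.4 m below the base (the top edge), so y_c = 3.01 + 0.4 = 3.41 m and h_c = 3.41 × 0.777146 = 2.65007 m.
A = ½ × 3 × 1.2 = 1.8 m².
Resultant F = γ·h_c·A = 12.3606 × 2.65007 × 1.8 = 58.9616 kN.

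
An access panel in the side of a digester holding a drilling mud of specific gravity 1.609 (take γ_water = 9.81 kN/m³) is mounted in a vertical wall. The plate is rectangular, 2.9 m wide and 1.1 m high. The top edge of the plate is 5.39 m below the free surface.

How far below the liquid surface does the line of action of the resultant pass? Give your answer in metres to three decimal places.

γ = 1.609 × 9.81 = 15.78429 kN/m³.
The centroid lies 1.1/2 = 0.55 m below the top edge, so the centroid depth is h_c = 5.39 + 0.55 = 5.94 m.
A = 2.9 × 1.1 = 3.19 m².
Resultant F = γ·h_c·A = 15.78429 × 5.94 × 3.19 = 299.09 kN.
I_c = b·h³/12 = 2.9 × 1.1³/12 = 0.321658 m⁴.
Centre of pressure: y_p = y_c + I_c/(y_c·A) = 5.94 + 0.321658/(5.94 × 3.19) = 5.94 + 0.0169753 = 5.95698 m along the plane.

h_p = 5.957 m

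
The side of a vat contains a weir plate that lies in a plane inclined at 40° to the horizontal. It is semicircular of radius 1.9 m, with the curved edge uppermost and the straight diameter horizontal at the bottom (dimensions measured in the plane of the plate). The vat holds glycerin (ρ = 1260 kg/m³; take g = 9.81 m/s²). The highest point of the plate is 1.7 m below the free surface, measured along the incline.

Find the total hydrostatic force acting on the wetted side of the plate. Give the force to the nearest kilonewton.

γ = ρg = 1260 × 9.81 / 1000 = 12.3606 kN/m³.
Let θ = 40° be the plate's angle to the horizontal; measure y along the incline from where the plane meets the free surface. Vertical depth h = y·sinθ with sinθ = 0.642788.
The centroid lies 4r/(3π) = 0.806385 m above the diameter, so r − 4r/(3π) = 1.9 − 0.806385 = 1.09361 m below the topmost point, so y_c = 1.7 + 1.09361 = 2.79361 m and h_c = 2.79361 × 0.642788 = 1.7957 m.
A = πr²/2 = π × 1.9²/2 = 5.67057 m².
Resultant F = γ·h_c·A = 12.3606 × 1.7957 × 5.67057 = 125.864 kN.

F ≈ 126 kN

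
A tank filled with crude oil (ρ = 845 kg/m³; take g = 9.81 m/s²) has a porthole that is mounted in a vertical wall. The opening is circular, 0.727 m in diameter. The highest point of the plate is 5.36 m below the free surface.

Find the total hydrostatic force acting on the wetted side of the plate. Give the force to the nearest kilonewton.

γ = ρg = 845 × 9.81 / 1000 = 8.28945 kN/m³.
The centroid is at the centre, 0.3635 m below the top of the plate, so the centroid depth is h_c = 5.36 + 0.3635 = 5.7235 m.
A = π(0.3635)² = 0.415106 m².
Resultant F = γ·h_c·A = 8.28945 × 5.7235 × 0.415106 = 19.6946 kN.

F ≈ 20 kN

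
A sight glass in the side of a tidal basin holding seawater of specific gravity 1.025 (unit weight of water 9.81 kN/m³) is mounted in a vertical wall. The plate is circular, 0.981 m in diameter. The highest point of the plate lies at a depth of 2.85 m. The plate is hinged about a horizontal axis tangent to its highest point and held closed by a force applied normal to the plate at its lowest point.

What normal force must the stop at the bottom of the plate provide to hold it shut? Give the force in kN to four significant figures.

γ = 1.025 × 9.81 = 10.05525 kN/m³.
The centroid is at the centre, 0.4905 m below the top of the plate, so the centroid depth is h_c = 2.85 + 0.4905 = 3.3405 m.
A = π(0.4905)² = 0.755837 m².
Resultant F = γ·h_c·A = 10.05525 × 3.3405 × 0.755837 = 25.3882 kN.
I_c = πr⁴/4 = π × 0.4905⁴/4 = 0.0454617 m⁴.
Centre of pressure: y_p = y_c + I_c/(y_c·A) = 3.3405 + 0.0454617/(3.3405 × 0.755837) = 3.3405 + 0.0180055 = 3.35851 m along the plane.
The resultant acts 0.4905 + 0.0180055 = 0.508505 m (along the plate) below the hinge at the top edge, so the moment about the hinge is M = F × 0.508505 = 25.3882 × 0.508505 = 12.91 kN·m.
A normal force at the bottom, 0.981 m from the hinge, must supply this moment: P = 12.91/0.981 = 13.16 kN.

P ≈ 13.16 kN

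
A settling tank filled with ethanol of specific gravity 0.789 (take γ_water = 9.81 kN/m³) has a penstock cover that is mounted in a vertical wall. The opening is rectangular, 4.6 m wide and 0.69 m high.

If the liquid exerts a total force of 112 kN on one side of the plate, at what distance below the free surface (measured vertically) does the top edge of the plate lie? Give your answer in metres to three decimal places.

γ = 0.789 × 9.81 = 7.74009 kN/m³.
A = 4.6 × 0.69 = 3.174 m².
From F = γ·h_c·A, the centroid depth is h_c = 112/(7.74009 × 3.174) = 4.55895 m.
The centroid lies 0.69/2 = 0.345 m below the top edge, so the top edge sits at h_top = 4.55895 − 0.345 = 4.21395 m below the surface.

d_top ≈ 4.214 m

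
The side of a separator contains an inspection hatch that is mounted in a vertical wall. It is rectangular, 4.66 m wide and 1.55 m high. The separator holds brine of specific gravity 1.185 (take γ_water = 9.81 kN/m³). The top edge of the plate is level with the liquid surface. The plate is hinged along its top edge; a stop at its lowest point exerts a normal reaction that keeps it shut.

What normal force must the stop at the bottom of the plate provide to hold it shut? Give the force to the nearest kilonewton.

P ≈ 43 kN

γ = 1.185 × 9.81 = 11.62485 kN/m³.
The centroid lies 1.55/2 = 0.775 m below the top edge, so the centroid depth is h_c = 0.775 m.
A = 4.66 × 1.55 = 7.223 m².
Resultant F = γ·h_c·A = 11.62485 × 0.775 × 7.223 = 65.0739 kN.
I_c = b·h³/12 = 4.66 × 1.55³/12 = 1.4461 m⁴.
Centre of pressure: y_p = y_c + I_c/(y_c·A) = 0.775 + 1.4461/(0.775 × 7.223) = 0.775 + 0.258332 = 1.03333 m along the plane.
The resultant acts 0.775 + 0.258332 = 1.03333 m (along the plate) below the hinge at the top edge, so the moment about the hinge is M = F × 1.03333 = 65.0739 × 1.03333 = 67.2428 kN·m.
A normal force at the bottom, 1.55 m from the hinge, must supply this moment: P = 67.2428/1.55 = 43.3825 kN.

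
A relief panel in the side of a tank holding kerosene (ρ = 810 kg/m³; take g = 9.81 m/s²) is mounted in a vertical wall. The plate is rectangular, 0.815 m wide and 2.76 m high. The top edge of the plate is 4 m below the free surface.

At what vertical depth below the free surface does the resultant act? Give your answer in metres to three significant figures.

h_p = 5.50 m

γ = ρg = 810 × 9.81 / 1000 = 7.9461 kN/m³.
The centroid lies 2.76/2 = 1.38 m below the top edge, so the centroid depth is h_c = 4 + 1.38 = 5.38 m.
A = 0.815 × 2.76 = 2.2494 m².
Resultant F = γ·h_c·A = 7.9461 × 5.38 × 2.2494 = 96.1619 kN.
I_c = b·h³/12 = 0.815 × 2.76³/12 = 1.42792 m⁴.
Centre of pressure: y_p = y_c + I_c/(y_c·A) = 5.38 + 1.42792/(5.38 × 2.2494) = 5.38 + 0.117993 = 5.49799 m along the plane.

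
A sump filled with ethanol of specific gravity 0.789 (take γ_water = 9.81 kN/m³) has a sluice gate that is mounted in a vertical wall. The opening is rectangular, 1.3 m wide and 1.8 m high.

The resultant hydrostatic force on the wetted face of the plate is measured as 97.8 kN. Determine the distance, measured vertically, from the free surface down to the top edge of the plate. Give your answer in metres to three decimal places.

d_top ≈ 4.500 m

γ = 0.789 × 9.81 = 7.74009 kN/m³.
A = 1.3 × 1.8 = 2.34 m².
From F = γ·h_c·A, the centroid depth is h_c = 97.8/(7.74009 × 2.34) = 5.39979 m.
The centroid lies 1.8/2 = 0.9 m below the top edge, so the top edge sits at h_top = 5.39979 − 0.9 = 4.49979 m below the surface.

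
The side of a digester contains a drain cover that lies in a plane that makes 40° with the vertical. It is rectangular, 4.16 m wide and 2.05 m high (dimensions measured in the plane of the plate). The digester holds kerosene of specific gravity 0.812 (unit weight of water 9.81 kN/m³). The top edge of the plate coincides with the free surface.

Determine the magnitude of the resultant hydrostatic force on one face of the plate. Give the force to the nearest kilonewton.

F ≈ 53 kN

γ = 0.812 × 9.81 = 7.96572 kN/m³.
The plate makes 40° with the vertical, i.e. θ = 90° − 40° = 50° to the horizontal. Measuring y along the incline from the free-surface line, vertical depth h = y·sinθ with sinθ = 0.766044.
The centroid lies 2.05/2 = 1.025 m below the top edge, so y_c = 1.025 m and h_c = 1.025 × 0.766044 = 0.785195 m.
A = 4.16 × 2.05 = 8.528 m².
Resultant F = γ·h_c·A = 7.96572 × 0.785195 × 8.528 = 53.3396 kN.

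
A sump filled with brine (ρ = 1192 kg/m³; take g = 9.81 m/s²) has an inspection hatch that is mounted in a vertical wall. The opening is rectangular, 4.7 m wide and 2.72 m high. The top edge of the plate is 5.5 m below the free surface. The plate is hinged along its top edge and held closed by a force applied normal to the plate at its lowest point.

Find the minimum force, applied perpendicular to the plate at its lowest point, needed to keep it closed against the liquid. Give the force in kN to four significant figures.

P ≈ 546.6 kN

γ = ρg = 1192 × 9.81 / 1000 = 11.69352 kN/m³.
The centroid lies 2.72/2 = 1.36 m below the top edge, so the centroid depth is h_c = 5.5 + 1.36 = 6.86 m.
A = 4.7 × 2.72 = 12.784 m².
Resultant F = γ·h_c·A = 11.69352 × 6.86 × 12.784 = 1025.5 kN.
I_c = b·h³/12 = 4.7 × 2.72³/12 = 7.88176 m⁴.
Centre of pressure: y_p = y_c + I_c/(y_c·A) = 6.86 + 7.88176/(6.86 × 12.784) = 6.86 + 0.0898736 = 6.94987 m along the plane.
The resultant acts 1.36 + 0.0898736 = 1.44987 m (along the plate) below the hinge at the top edge, so the moment about the hinge is M = F × 1.44987 = 1025.5 × 1.44987 = 1486.84 kN·m.
A normal force at the bottom, 2.72 m from the hinge, must supply this moment: P = 1486.84/2.72 = 546.632 kN.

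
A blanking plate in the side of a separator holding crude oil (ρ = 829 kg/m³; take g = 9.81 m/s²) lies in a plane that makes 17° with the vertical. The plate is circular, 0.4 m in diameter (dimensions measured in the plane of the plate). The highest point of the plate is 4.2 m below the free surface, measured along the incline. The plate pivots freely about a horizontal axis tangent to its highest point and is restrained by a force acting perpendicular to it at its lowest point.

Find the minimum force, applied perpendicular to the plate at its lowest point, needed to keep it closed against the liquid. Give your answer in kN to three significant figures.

γ = ρg = 829 × 9.81 / 1000 = 8.13249 kN/m³.
The plate makes 17° with the vertical, i.e. θ = 90° − 17° = 73° to the horizontal. Measuring y along the incline from the free-surface line, vertical depth h = y·sinθ with sinθ = 0.956305.
The centroid is at the centre, 0.2 m below the top of the plate, so y_c = 4.2 + 0.2 = 4.4 m and h_c = 4.4 × 0.956305 = 4.20774 m.
A = π(0.2)² = 0.125664 m².
Resultant F = γ·h_c·A = 8.13249 × 4.20774 × 0.125664 = 4.30015 kN.
I_c = πr⁴/4 = π × 0.2⁴/4 = 0.00125664 m⁴.
Centre of pressure: y_p = y_c + I_c/(y_c·A) = 4.4 + 0.00125664/(4.4 × 0.125664) = 4.4 + 0.00227273 = 4.40227 m along the plane.
The resultant acts 0.2 + 0.00227273 = 0.202273 m (along the plate) below the hinge at the top edge, so the moment about the hinge is M = F × 0.202273 = 4.30015 × 0.202273 = 0.869804 kN·m.
A normal force at the bottom, 0.4 m from the hinge, must supply this moment: P = 0.869804/0.4 = 2.17451 kN.

P ≈ 2.17 kN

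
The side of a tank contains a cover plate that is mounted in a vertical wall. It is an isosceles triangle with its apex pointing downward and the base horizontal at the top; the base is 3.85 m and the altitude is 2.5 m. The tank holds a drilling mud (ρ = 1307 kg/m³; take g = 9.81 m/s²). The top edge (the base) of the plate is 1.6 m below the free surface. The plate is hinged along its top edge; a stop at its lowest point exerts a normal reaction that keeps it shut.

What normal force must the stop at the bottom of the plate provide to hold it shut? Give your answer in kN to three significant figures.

γ = ρg = 1307 × 9.81 / 1000 = 12.82167 kN/m³.
With the apex down, the centroid sits h/3 = 2.5/3 = 0.833333 m below the base (the top edge), so the centroid depth is h_c = 1.6 + 0.833333 = 2.43333 m.
A = ½ × 3.85 × 2.5 = 4.8125 m².
Resultant F = γ·h_c·A = 12.82167 × 2.43333 × 4.8125 = 150.147 kN.
I_c = b·h³/36 = 3.85 × 2.5³/36 = 1.67101 m⁴.
Centre of pressure: y_p = y_c + I_c/(y_c·A) = 2.43333 + 1.67101/(2.43333 × 4.8125) = 2.43333 + 0.142695 = 2.57603 m along the plane.
The resultant acts 0.833333 + 0.142695 = 0.976028 m (along the plate) below the hinge at the top edge, so the moment about the hinge is M = F × 0.976028 = 150.147 × 0.976028 = 146.548 kN·m.
A normal force at the bottom, 2.5 m from the hinge, must supply this moment: P = 146.548/2.5 = 58.6192 kN.

P ≈ 58.6 kN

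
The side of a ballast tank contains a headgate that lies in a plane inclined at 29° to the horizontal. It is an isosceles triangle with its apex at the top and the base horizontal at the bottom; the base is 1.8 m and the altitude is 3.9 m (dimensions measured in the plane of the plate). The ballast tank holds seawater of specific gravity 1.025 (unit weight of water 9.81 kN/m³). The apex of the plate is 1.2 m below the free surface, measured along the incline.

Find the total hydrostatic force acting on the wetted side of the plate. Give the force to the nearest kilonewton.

F ≈ 65 kN

γ = 1.025 × 9.81 = 10.05525 kN/m³.
Let θ = 29° be the plate's angle to the horizontal; measure y along the incline from where the plane meets the free surface. Vertical depth h = y·sinθ with sinθ = 0.484810.
With the apex up, the centroid sits 2h/3 = 2 × 3.9/3 = 2.6 m below the apex, so y_c = 1.2 + 2.6 = 3.8 m and h_c = 3.8 × 0.484810 = 1.84228 m.
A = ½ × 1.8 × 3.9 = 3.51 m².
Resultant F = γ·h_c·A = 10.05525 × 1.84228 × 3.51 = 65.0213 kN.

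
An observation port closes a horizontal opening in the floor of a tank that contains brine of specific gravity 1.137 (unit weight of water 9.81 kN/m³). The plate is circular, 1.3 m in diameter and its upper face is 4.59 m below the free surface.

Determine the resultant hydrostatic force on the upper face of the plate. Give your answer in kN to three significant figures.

F ≈ 68.0 kN

γ = 1.137 × 9.81 = 11.15397 kN/m³.
The plate is horizontal, so pressure is uniform at p = γ·h = 11.15397 × 4.59 = 51.1967 kN/m².
A = π(0.65)² = 1.32732 m².
F = p·A = 51.1967 × 1.32732 = 67.9544 kN.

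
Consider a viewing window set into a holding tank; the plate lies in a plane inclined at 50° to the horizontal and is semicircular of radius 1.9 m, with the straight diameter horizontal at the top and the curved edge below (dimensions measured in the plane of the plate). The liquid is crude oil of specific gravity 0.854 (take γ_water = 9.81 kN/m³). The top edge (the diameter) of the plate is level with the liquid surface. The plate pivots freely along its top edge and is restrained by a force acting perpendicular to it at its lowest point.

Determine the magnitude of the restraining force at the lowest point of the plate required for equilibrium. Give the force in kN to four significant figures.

γ = 0.854 × 9.81 = 8.37774 kN/m³.
Let θ = 50° be the plate's angle to the horizontal; measure y along the incline from where the plane meets the free surface. Vertical depth h = y·sinθ with sinθ = 0.766044.
The centroid of a semicircle lies 4r/(3π) = 0.806385 m from the diameter, here below the top edge, so y_c = 0.806385 m and h_c = 0.806385 × 0.766044 = 0.617726 m.
A = πr²/2 = π × 1.9²/2 = 5.67057 m².
Resultant F = γ·h_c·A = 8.37774 × 0.617726 × 5.67057 = 29.346 kN.
I_c = (π/8 − 8/(9π))·r⁴ = 0.109757 × 1.9⁴ = 1.43036 m⁴.
Centre of pressure: y_p = y_c + I_c/(y_c·A) = 0.806385 + 1.43036/(0.806385 × 5.67057) = 0.806385 + 0.312807 = 1.11919 m along the plane.
The resultant acts 0.806385 + 0.312807 = 1.11919 m (along the plate) below the hinge at the top edge, so the moment about the hinge is M = F × 1.11919 = 29.346 × 1.11919 = 32.8437 kN·m.
A normal force at the bottom, 1.9 m from the hinge, must supply this moment: P = 32.8437/1.9 = 17.2862 kN.

P ≈ 17.29 kN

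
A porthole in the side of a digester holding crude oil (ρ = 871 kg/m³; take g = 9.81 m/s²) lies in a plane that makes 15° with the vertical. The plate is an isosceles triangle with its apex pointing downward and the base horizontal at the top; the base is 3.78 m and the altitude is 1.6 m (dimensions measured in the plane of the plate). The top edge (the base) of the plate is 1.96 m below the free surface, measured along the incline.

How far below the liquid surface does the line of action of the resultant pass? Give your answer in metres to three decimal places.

h_p = 2.463 m

γ = ρg = 871 × 9.81 / 1000 = 8.54451 kN/m³.
The plate makes 15° with the vertical, i.e. θ = 90° − 15° = 75° to the horizontal. Measuring y along the incline from the free-surface line, vertical depth h = y·sinθ with sinθ = 0.965926.
With the apex down, the centroid sits h/3 = 1.6/3 = 0.533333 m below the base (the top edge), so y_c = 1.96 + 0.533333 = 2.49333 m and h_c = 2.49333 × 0.965926 = 2.40837 m.
A = ½ × 3.78 × 1.6 = 3.024 m².
Resultant F = γ·h_c·A = 8.54451 × 2.40837 × 3.024 = 62.2289 kN.
I_c = b·h³/36 = 3.78 × 1.6³/36 = 0.43008 m⁴.
Centre of pressure: y_p = y_c + I_c/(y_c·A) = 2.49333 + 0.43008/(2.49333 × 3.024) = 2.49333 + 0.0570411 = 2.55037 m along the plane.
Vertically, h_p = y_p·sinθ = 2.55037 × 0.965926 = 2.46347 m.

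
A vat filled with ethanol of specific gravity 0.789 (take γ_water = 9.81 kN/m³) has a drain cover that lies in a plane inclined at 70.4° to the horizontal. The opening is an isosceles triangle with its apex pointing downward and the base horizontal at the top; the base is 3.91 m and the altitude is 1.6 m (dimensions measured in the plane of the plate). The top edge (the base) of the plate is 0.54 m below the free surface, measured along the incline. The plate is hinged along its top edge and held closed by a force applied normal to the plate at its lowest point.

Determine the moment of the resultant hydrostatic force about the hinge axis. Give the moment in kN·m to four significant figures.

M ≈ 16.30 kN·m

γ = 0.789 × 9.81 = 7.74009 kN/m³.
Let θ = 70.4° be the plate's angle to the horizontal; measure y along the incline from where the plane meets the free surface. Vertical depth h = y·sinθ with sinθ = 0.942057.
With the apex down, the centroid sits h/3 = 1.6/3 = 0.533333 m below the base (the top edge), so y_c = 0.54 + 0.533333 = 1.07333 m and h_c = 1.07333 × 0.942057 = 1.01114 m.
A = ½ × 3.91 × 1.6 = 3.128 m².
Resultant F = γ·h_c·A = 7.74009 × 1.01114 × 3.128 = 24.4807 kN.
I_c = b·h³/36 = 3.91 × 1.6³/36 = 0.444871 m⁴.
Centre of pressure: y_p = y_c + I_c/(y_c·A) = 1.07333 + 0.444871/(1.07333 × 3.128) = 1.07333 + 0.132506 = 1.20584 m along the plane.
The resultant acts 0.533333 + 0.132506 = 0.665839 m (along the plate) below the hinge at the top edge, so the moment about the hinge is M = F × 0.665839 = 24.4807 × 0.665839 = 16.3002 kN·m.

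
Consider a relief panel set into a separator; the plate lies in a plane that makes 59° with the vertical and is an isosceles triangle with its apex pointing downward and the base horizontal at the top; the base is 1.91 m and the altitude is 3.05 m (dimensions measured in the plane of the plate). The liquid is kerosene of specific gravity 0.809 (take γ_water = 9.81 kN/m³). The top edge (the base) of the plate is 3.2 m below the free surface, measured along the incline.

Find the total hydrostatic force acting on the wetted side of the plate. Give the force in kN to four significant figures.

F ≈ 50.20 kN

γ = 0.809 × 9.81 = 7.93629 kN/m³.
The plate makes 59° with the vertical, i.e. θ = 90° − 59° = 31° to the horizontal. Measuring y along the incline from the free-surface line, vertical depth h = y·sinθ with sinθ = 0.515038.
With the apex down, the centroid sits h/3 = 3.05/3 = 1.01667 m below the base (the top edge), so y_c = 3.2 + 1.01667 = 4.21667 m and h_c = 4.21667 × 0.515038 = 2.17175 m.
A = ½ × 1.91 × 3.05 = 2.91275 m².
Resultant F = γ·h_c·A = 7.93629 × 2.17175 × 2.91275 = 50.2031 kN.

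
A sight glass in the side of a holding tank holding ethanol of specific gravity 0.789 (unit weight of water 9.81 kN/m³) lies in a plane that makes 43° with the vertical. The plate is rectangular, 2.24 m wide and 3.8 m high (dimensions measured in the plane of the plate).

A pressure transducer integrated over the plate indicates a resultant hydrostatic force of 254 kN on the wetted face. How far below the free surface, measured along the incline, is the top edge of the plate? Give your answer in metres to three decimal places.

y_top ≈ 3.371 m

γ = 0.789 × 9.81 = 7.74009 kN/m³.
A = 2.24 × 3.8 = 8.512 m².
From F = γ·h_c·A, the centroid depth is h_c = 254/(7.74009 × 8.512) = 3.85528 m.
The plate makes 43° with the vertical, i.e. θ = 90° − 43° = 47° to the horizontal. Measuring y along the incline from the free-surface line, vertical depth h = y·sinθ with sinθ = 0.731354.
Along the incline, y_c = h_c/sinθ = 3.85528/0.731354 = 5.27143 m.
The centroid lies 3.8/2 = 1.9 m below the top edge, so the top edge sits at y_top = 5.27143 − 1.9 = 3.37143 m along the incline.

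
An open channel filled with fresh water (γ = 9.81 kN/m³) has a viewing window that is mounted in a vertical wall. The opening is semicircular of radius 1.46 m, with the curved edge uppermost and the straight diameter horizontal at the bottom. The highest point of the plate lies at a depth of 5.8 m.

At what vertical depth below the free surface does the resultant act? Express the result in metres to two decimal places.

γ = 9.81 kN/m³.
The centroid lies 4r/(3π) = 0.619643 m above the diameter, so r − 4r/(3π) = 1.46 − 0.619643 = 0.840357 m below the topmost point, so the centroid depth is h_c = 5.8 + 0.840357 = 6.64036 m.
A = πr²/2 = π × 1.46²/2 = 3.34831 m².
Resultant F = γ·h_c·A = 9.81 × 6.64036 × 3.34831 = 218.115 kN.
I_c = (π/8 − 8/(9π))·r⁴ = 0.109757 × 1.46⁴ = 0.498705 m⁴.
Centre of pressure: y_p = y_c + I_c/(y_c·A) = 6.64036 + 0.498705/(6.64036 × 3.34831) = 6.64036 + 0.0224299 = 6.66279 m along the plane.

h_p = 6.66 m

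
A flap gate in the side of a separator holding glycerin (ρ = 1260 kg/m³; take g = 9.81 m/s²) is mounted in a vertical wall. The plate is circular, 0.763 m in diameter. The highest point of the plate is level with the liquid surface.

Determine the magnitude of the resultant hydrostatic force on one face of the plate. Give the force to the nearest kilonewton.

F ≈ 2 kN

γ = ρg = 1260 × 9.81 / 1000 = 12.3606 kN/m³.
The centroid is at the centre, 0.3815 m below the top of the plate, so the centroid depth is h_c = 0.3815 m.
A = π(0.3815)² = 0.457234 m².
Resultant F = γ·h_c·A = 12.3606 × 0.3815 × 0.457234 = 2.15612 kN.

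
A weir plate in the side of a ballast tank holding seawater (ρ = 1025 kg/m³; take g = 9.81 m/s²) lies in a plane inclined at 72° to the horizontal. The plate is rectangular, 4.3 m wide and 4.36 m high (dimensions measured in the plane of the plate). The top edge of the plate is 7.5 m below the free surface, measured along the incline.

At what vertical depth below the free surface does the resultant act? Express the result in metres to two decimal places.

h_p = 9.36 m

γ = ρg = 1025 × 9.81 / 1000 = 10.05525 kN/m³.
Let θ = 72° be the plate's angle to the horizontal; measure y along the incline from where the plane meets the free surface. Vertical depth h = y·sinθ with sinθ = 0.951057.
The centroid lies 4.36/2 = 2.18 m below the top edge, so y_c = 7.5 + 2.18 = 9.68 m and h_c = 9.68 × 0.951057 = 9.20623 m.
A = 4.3 × 4.36 = 18.748 m².
Resultant F = γ·h_c·A = 10.05525 × 9.20623 × 18.748 = 1735.52 kN.
I_c = b·h³/12 = 4.3 × 4.36³/12 = 29.6993 m⁴.
Centre of pressure: y_p = y_c + I_c/(y_c·A) = 9.68 + 29.6993/(9.68 × 18.748) = 9.68 + 0.16365 = 9.84365 m along the plane.
Vertically, h_p = y_p·sinθ = 9.84365 × 0.951057 = 9.36187 m.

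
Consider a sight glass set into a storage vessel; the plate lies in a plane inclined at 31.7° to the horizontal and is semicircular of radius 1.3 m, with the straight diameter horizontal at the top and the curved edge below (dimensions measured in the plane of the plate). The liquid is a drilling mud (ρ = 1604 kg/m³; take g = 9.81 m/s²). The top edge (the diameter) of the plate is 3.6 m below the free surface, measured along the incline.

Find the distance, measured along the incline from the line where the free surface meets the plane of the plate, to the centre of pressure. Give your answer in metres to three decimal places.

y_p = 4.180 m

γ = ρg = 1604 × 9.81 / 1000 = 15.73524 kN/m³.
Let θ = 31.7° be the plate's angle to the horizontal; measure y along the incline from where the plane meets the free surface. Vertical depth h = y·sinθ with sinθ = 0.525472.
The centroid of a semicircle lies 4r/(3π) = 0.551737 m from the diameter, here below the top edge, so y_c = 3.6 + 0.551737 = 4.15174 m and h_c = 4.15174 × 0.525472 = 2.18162 m.
A = πr²/2 = π × 1.3²/2 = 2.65465 m².
Resultant F = γ·h_c·A = 15.73524 × 2.18162 × 2.65465 = 91.1297 kN.
I_c = (π/8 − 8/(9π))·r⁴ = 0.109757 × 1.3⁴ = 0.313477 m⁴.
Centre of pressure: y_p = y_c + I_c/(y_c·A) = 4.15174 + 0.313477/(4.15174 × 2.65465) = 4.15174 + 0.0284425 = 4.18018 m along the plane.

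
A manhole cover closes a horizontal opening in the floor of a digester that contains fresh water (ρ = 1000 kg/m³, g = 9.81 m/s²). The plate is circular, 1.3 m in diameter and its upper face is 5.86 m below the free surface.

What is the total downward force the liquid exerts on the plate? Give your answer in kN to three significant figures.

F ≈ 76.3 kN

γ = ρg = 1000 × 9.81 = 9810 N/m³ = 9.81 kN/m³.
The plate is horizontal, so pressure is uniform at p = γ·h = 9.81 × 5.86 = 57.4866 kN/m².
A = π(0.65)² = 1.32732 m².
F = p·A = 57.4866 × 1.32732 = 76.3031 kN.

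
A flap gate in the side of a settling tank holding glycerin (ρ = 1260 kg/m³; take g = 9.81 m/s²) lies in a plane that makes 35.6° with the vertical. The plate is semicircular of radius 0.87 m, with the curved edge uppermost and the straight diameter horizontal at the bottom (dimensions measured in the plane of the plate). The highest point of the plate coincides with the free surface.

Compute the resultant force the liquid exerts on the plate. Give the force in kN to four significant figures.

γ = ρg = 1260 × 9.81 / 1000 = 12.3606 kN/m³.
The plate makes 35.6° with the vertical, i.e. θ = 90° − 35.6° = 54.4° to the horizontal. Measuring y along the incline from the free-surface line, vertical depth h = y·sinθ with sinθ = 0.813101.
The centroid lies 4r/(3π) = 0.369239 m above the diameter, so r − 4r/(3π) = 0.87 − 0.369239 = 0.500761 m below the topmost point, so y_c = 0.500761 m and h_c = 0.500761 × 0.813101 = 0.407169 m.
A = πr²/2 = π × 0.87²/2 = 1.18894 m².
Resultant F = γ·h_c·A = 12.3606 × 0.407169 × 1.18894 = 5.98376 kN.

F ≈ 5.984 kN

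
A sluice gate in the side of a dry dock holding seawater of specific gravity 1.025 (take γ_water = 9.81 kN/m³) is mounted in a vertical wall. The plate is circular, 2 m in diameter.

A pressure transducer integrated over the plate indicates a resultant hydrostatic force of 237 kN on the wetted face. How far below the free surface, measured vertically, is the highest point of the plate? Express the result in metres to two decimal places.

d_top ≈ 6.50 m

γ = 1.025 × 9.81 = 10.05525 kN/m³.
A = π(1)² = 3.14159 m².
From F = γ·h_c·A, the centroid depth is h_c = 237/(10.05525 × 3.14159) = 7.5025 m.
The centroid is at the centre, 1 m below the top of the plate, so the highest point sits at h_top = 7.5025 − 1 = 6.5025 m below the surface.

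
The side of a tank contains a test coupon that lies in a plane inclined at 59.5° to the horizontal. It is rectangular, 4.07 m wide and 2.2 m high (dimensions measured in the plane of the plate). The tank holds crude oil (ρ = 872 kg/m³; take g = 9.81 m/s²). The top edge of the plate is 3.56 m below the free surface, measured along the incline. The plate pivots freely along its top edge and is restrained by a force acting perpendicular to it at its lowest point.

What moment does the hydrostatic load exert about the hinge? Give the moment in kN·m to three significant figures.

M ≈ 365 kN·m

γ = ρg = 872 × 9.81 / 1000 = 8.55432 kN/m³.
Let θ = 59.5° be the plate's angle to the horizontal; measure y along the incline from where the plane meets the free surface. Vertical depth h = y·sinθ with sinθ = 0.861629.
The centroid lies 2.2/2 = 1.1 m below the top edge, so y_c = 3.56 + 1.1 = 4.66 m and h_c = 4.66 × 0.861629 = 4.01519 m.
A = 4.07 × 2.2 = 8.954 m².
Resultant F = γ·h_c·A = 8.55432 × 4.01519 × 8.954 = 307.545 kN.
I_c = b·h³/12 = 4.07 × 2.2³/12 = 3.61145 m⁴.
Centre of pressure: y_p = y_c + I_c/(y_c·A) = 4.66 + 3.61145/(4.66 × 8.954) = 4.66 + 0.0865523 = 4.74655 m along the plane.
The resultant acts 1.1 + 0.0865523 = 1.18655 m (along the plate) below the hinge at the top edge, so the moment about the hinge is M = F × 1.18655 = 307.545 × 1.18655 = 364.918 kN·m.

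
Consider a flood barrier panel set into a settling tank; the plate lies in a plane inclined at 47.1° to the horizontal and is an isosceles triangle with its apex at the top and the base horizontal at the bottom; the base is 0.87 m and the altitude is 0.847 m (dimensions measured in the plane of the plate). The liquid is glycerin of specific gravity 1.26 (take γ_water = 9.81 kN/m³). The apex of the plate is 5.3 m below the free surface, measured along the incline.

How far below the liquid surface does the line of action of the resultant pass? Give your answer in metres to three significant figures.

h_p = 4.30 m

γ = 1.26 × 9.81 = 12.3606 kN/m³.
Let θ = 47.1° be the plate's angle to the horizontal; measure y along the incline from where the plane meets the free surface. Vertical depth h = y·sinθ with sinθ = 0.732543.
With the apex up, the centroid sits 2h/3 = 2 × 0.847/3 = 0.564667 m below the apex, so y_c = 5.3 + 0.564667 = 5.86467 m and h_c = 5.86467 × 0.732543 = 4.29612 m.
A = ½ × 0.87 × 0.847 = 0.368445 m².
Resultant F = γ·h_c·A = 12.3606 × 4.29612 × 0.368445 = 19.5654 kN.
I_c = b·h³/36 = 0.87 × 0.847³/36 = 0.0146848 m⁴.
Centre of pressure: y_p = y_c + I_c/(y_c·A) = 5.86467 + 0.0146848/(5.86467 × 0.368445) = 5.86467 + 0.00679598 = 5.87147 m along the plane.
Vertically, h_p = y_p·sinθ = 5.87147 × 0.732543 = 4.3011 m.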